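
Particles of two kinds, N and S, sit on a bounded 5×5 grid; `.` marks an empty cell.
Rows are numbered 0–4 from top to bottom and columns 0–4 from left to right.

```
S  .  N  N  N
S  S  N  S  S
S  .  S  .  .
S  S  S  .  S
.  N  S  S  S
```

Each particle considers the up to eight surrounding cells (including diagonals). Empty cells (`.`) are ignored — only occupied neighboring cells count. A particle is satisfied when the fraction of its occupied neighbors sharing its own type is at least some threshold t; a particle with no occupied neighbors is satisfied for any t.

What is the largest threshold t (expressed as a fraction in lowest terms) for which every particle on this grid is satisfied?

(0,0)S 2/2
(0,2)N 2/4
(0,3)N 3/5
(0,4)N 1/3
(1,0)S 3/3
(1,1)S 4/6
(1,2)N 2/5
(1,3)S 2/6
(1,4)S 1/3
(2,0)S 4/4
(2,2)S 4/5
(3,0)S 2/3
(3,1)S 5/6
(3,2)S 4/5
(3,4)S 2/2
(4,1)N 0/4
(4,2)S 3/4
(4,3)S 4/4
(4,4)S 2/2
The smallest same-type fraction is 0/4 at (4,1), which reduces to 0/1. Any threshold above that leaves this particle unsatisfied.

0/1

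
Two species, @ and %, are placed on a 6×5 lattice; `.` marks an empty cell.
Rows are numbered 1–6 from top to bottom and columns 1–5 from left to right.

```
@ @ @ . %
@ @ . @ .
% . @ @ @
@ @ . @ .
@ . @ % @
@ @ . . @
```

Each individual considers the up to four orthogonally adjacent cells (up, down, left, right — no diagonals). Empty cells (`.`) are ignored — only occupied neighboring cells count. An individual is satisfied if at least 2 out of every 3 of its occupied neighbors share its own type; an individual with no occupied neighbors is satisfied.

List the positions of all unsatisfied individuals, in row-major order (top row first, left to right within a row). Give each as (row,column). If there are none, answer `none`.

(3,1), (4,4), (5,3), (5,4), (5,5)

(1,1)@ 2/2 satisfied
(1,2)@ 3/3 satisfied
(1,3)@ 1/1 satisfied
(1,5)% 0/0 satisfied
(2,1)@ 2/3 satisfied
(2,2)@ 2/2 satisfied
(2,4)@ 1/1 satisfied
(3,1)% 0/2 not
(3,3)@ 1/1 satisfied
(3,4)@ 4/4 satisfied
(3,5)@ 1/1 satisfied
(4,1)@ 2/3 satisfied
(4,2)@ 1/1 satisfied
(4,4)@ 1/2 not
(5,1)@ 2/2 satisfied
(5,3)@ 0/1 not
(5,4)% 0/3 not
(5,5)@ 1/2 not
(6,1)@ 2/2 satisfied
(6,2)@ 1/1 satisfied
(6,5)@ 1/1 satisfied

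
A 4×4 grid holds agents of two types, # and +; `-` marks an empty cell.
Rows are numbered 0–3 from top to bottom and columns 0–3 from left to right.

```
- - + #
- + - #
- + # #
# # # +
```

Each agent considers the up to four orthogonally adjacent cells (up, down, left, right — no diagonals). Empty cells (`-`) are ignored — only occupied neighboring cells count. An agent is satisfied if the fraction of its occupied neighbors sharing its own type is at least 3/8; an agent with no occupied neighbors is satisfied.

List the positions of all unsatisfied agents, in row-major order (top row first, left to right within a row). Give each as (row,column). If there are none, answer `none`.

(0,2), (2,1), (3,3)

Row 0: (0,2)+ 0/1 not · (0,3)# 1/2 satisfied
Row 1: (1,1)+ 1/1 satisfied · (1,3)# 2/2 satisfied
Row 2: (2,1)+ 1/3 not · (2,2)# 2/3 satisfied · (2,3)# 2/3 satisfied
Row 3: (3,0)# 1/1 satisfied · (3,1)# 2/3 satisfied · (3,2)# 2/3 satisfied · (3,3)+ 0/2 not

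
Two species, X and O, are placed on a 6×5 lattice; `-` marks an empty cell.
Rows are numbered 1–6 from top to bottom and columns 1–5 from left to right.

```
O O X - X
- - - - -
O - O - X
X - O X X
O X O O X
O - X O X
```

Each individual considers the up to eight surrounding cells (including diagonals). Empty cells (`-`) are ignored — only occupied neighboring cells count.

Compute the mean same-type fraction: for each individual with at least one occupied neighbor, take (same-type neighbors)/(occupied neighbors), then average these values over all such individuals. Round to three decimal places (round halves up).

0.460

(1,1)O 1/1
(1,2)O 1/2
(1,3)X 0/1
(1,5)X — no occupied neighbors
(3,1)O 0/1
(3,3)O 1/2
(3,5)X 2/2
(4,1)X 1/3
(4,3)O 3/5
(4,4)X 3/7
(4,5)X 3/4
(5,1)O 1/3
(5,2)X 2/6
(5,3)O 3/6
(5,4)O 3/8
(5,5)X 3/5
(6,1)O 1/2
(6,3)X 1/4
(6,4)O 2/5
(6,5)X 1/3
Sum over 19 individuals: 1/1 + 1/2 + 0/1 + 0/1 + 1/2 + 2/2 + 1/3 + 3/5 + 3/7 + 3/4 + 1/3 + 2/6 + 3/6 + 3/8 + 3/5 + 1/2 + 1/4 + 2/5 + 1/3 = 7339/840; mean = 7339/840 ÷ 19 = 7339/15960 = 0.459837… → 0.460.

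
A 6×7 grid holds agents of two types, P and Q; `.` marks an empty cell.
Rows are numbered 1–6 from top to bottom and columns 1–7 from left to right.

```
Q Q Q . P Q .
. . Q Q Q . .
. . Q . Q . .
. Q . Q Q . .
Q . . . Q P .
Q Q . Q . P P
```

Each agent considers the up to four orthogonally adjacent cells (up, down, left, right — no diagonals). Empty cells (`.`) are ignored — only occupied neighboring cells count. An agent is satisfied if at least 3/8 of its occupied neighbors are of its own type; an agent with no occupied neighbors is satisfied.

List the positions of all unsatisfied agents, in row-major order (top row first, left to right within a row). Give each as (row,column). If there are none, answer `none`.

Row 1: (1,1)Q 1/1 satisfied · (1,2)Q 2/2 satisfied · (1,3)Q 2/2 satisfied · (1,5)P 0/2 not · (1,6)Q 0/1 not
Row 2: (2,3)Q 3/3 satisfied · (2,4)Q 2/2 satisfied · (2,5)Q 2/3 satisfied
Row 3: (3,3)Q 1/1 satisfied · (3,5)Q 2/2 satisfied
Row 4: (4,2)Q 0/0 satisfied · (4,4)Q 1/1 satisfied · (4,5)Q 3/3 satisfied
Row 5: (5,1)Q 1/1 satisfied · (5,5)Q 1/2 satisfied · (5,6)P 1/2 satisfied
Row 6: (6,1)Q 2/2 satisfied · (6,2)Q 1/1 satisfied · (6,4)Q 0/0 satisfied · (6,6)P 2/2 satisfied · (6,7)P 1/1 satisfied

(1,5), (1,6)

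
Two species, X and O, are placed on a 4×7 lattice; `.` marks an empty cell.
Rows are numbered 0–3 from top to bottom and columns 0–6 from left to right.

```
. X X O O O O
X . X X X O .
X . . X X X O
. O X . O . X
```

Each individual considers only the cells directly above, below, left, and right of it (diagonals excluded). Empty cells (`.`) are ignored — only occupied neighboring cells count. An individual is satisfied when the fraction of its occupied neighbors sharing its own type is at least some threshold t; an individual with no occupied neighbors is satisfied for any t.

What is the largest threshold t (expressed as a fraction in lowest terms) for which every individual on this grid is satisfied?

(0,1)X 1/1
(0,2)X 2/3
(0,3)O 1/3
(0,4)O 2/3
(0,5)O 3/3
(0,6)O 1/1
(1,0)X 1/1
(1,2)X 2/2
(1,3)X 3/4
(1,4)X 2/4
(1,5)O 1/3
(2,0)X 1/1
(2,3)X 2/2
(2,4)X 3/4
(2,5)X 1/3
(2,6)O 0/2
(3,1)O 0/1
(3,2)X 0/1
(3,4)O 0/1
(3,6)X 0/1
The smallest same-type fraction is 0/2 at (2,6), which reduces to 0/1. Any threshold above that leaves this individual unsatisfied.

0/1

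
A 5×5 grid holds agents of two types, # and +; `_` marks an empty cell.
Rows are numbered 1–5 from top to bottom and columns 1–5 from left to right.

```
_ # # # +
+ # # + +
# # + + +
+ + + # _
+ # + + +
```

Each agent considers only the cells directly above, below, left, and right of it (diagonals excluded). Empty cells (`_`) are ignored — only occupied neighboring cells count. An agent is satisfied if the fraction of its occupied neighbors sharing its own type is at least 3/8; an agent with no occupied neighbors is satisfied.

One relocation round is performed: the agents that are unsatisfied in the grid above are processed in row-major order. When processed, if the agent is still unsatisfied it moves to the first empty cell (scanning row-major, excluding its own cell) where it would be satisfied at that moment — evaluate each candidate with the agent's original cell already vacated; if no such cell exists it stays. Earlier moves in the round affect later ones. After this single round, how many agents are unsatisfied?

1

Initially unsatisfied (in order): (1,4), (2,1), (3,1), (4,4), (5,2).
  (1,4) → (1,1).
  (2,1) → (1,4).
  (3,1): now satisfied by earlier moves; stays.
  (4,4) → (2,1).
  (5,2): no empty cell satisfies it; stays.
Resulting grid:
# # # + +
# # # + +
# # + + +
+ + + _ _
+ # + + +
Unsatisfied now: (5,2).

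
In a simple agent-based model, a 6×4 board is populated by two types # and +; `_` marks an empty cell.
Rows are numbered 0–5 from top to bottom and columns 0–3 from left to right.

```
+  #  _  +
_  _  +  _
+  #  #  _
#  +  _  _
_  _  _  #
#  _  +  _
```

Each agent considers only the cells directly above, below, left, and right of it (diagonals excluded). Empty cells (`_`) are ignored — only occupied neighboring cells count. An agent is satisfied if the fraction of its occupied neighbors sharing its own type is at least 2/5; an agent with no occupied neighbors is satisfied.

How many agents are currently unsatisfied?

7

Row 0: (0,0)+ 0/1 ✗ · (0,1)# 0/1 ✗ · (0,3)+ 0/0 ✓
Row 1: (1,2)+ 0/1 ✗
Row 2: (2,0)+ 0/2 ✗ · (2,1)# 1/3 ✗ · (2,2)# 1/2 ✓
Row 3: (3,0)# 0/2 ✗ · (3,1)+ 0/2 ✗
Row 4: (4,3)# 0/0 ✓
Row 5: (5,0)# 0/0 ✓ · (5,2)+ 0/0 ✓
Unsatisfied: (0,0), (0,1), (1,2), (2,0), (2,1), (3,0), (3,1) — 7 in total.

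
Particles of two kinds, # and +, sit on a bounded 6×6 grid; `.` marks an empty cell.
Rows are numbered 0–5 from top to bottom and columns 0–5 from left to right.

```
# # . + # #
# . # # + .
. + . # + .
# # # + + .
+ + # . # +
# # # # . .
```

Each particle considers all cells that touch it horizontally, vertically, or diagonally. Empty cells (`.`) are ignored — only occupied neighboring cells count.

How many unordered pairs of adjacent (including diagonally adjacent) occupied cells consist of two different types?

Scan each occupied cell's neighbors to the right and below (and the two forward diagonals) so each pair is counted once.
Row 0: #(0,0)–#(0,1)= #(0,0)–#(1,0)= #(0,1)–#(1,2)= #(0,1)–#(1,0)= +(0,3)–#(0,4)≠ +(0,3)–#(1,3)≠ +(0,3)–+(1,4)= +(0,3)–#(1,2)≠ #(0,4)–#(0,5)= #(0,4)–+(1,4)≠ #(0,4)–#(1,3)= #(0,5)–+(1,4)≠  → 5/12 unlike.
Row 1: #(1,0)–+(2,1)≠ #(1,2)–#(1,3)= #(1,2)–#(2,3)= #(1,2)–+(2,1)≠ #(1,3)–+(1,4)≠ #(1,3)–#(2,3)= #(1,3)–+(2,4)≠ +(1,4)–+(2,4)= +(1,4)–#(2,3)≠  → 5/9 unlike.
Row 2: +(2,1)–#(3,1)≠ +(2,1)–#(3,2)≠ +(2,1)–#(3,0)≠ #(2,3)–+(2,4)≠ #(2,3)–+(3,3)≠ #(2,3)–+(3,4)≠ #(2,3)–#(3,2)= +(2,4)–+(3,4)= +(2,4)–+(3,3)=  → 6/9 unlike.
Row 3: #(3,0)–#(3,1)= #(3,0)–+(4,0)≠ #(3,0)–+(4,1)≠ #(3,1)–#(3,2)= #(3,1)–+(4,1)≠ #(3,1)–#(4,2)= #(3,1)–+(4,0)≠ #(3,2)–+(3,3)≠ #(3,2)–#(4,2)= #(3,2)–+(4,1)≠ +(3,3)–+(3,4)= +(3,3)–#(4,4)≠ +(3,3)–#(4,2)≠ +(3,4)–#(4,4)≠ +(3,4)–+(4,5)=  → 9/15 unlike.
Row 4: +(4,0)–+(4,1)= +(4,0)–#(5,0)≠ +(4,0)–#(5,1)≠ +(4,1)–#(4,2)≠ +(4,1)–#(5,1)≠ +(4,1)–#(5,2)≠ +(4,1)–#(5,0)≠ #(4,2)–#(5,2)= #(4,2)–#(5,3)= #(4,2)–#(5,1)= #(4,4)–+(4,5)≠ #(4,4)–#(5,3)=  → 7/12 unlike.
Row 5: #(5,0)–#(5,1)= #(5,1)–#(5,2)= #(5,2)–#(5,3)=  → 0/3 unlike.
Total adjacent occupied pairs: 60; unlike-type pairs: 32.

32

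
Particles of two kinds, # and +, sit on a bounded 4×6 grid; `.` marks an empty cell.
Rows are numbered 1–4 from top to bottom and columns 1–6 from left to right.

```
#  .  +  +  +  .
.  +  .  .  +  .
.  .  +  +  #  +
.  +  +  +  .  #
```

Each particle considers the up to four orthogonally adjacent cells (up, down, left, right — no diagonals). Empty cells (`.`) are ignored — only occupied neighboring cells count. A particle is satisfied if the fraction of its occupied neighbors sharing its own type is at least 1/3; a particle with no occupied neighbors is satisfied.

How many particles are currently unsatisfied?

(1,1)# 0/0 ✓
(1,3)+ 1/1 ✓
(1,4)+ 2/2 ✓
(1,5)+ 2/2 ✓
(2,2)+ 0/0 ✓
(2,5)+ 1/2 ✓
(3,3)+ 2/2 ✓
(3,4)+ 2/3 ✓
(3,5)# 0/3 ✗
(3,6)+ 0/2 ✗
(4,2)+ 1/1 ✓
(4,3)+ 3/3 ✓
(4,4)+ 2/2 ✓
(4,6)# 0/1 ✗
Unsatisfied: (3,5), (3,6), (4,6) — 3 in total.

3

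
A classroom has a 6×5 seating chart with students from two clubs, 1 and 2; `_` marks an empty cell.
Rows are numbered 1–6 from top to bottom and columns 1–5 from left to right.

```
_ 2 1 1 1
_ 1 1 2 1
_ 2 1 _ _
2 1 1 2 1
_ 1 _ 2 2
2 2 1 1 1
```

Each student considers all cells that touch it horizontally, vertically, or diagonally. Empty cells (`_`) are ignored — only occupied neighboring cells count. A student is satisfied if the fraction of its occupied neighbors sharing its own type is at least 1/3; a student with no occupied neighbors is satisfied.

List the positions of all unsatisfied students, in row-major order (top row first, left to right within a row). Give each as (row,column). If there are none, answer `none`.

(1,2)2 0/3 ✗
(1,3)1 3/5 ✓
(1,4)1 4/5 ✓
(1,5)1 2/3 ✓
(2,2)1 3/5 ✓
(2,3)1 4/7 ✓
(2,4)2 0/6 ✗
(2,5)1 2/3 ✓
(3,2)2 1/6 ✗
(3,3)1 4/7 ✓
(4,1)2 1/3 ✓
(4,2)1 3/5 ✓
(4,3)1 3/6 ✓
(4,4)2 2/5 ✓
(4,5)1 0/3 ✗
(5,2)1 3/6 ✓
(5,4)2 2/7 ✗
(5,5)2 2/5 ✓
(6,1)2 1/2 ✓
(6,2)2 1/3 ✓
(6,3)1 2/4 ✓
(6,4)1 2/4 ✓
(6,5)1 1/3 ✓

(1,2), (2,4), (3,2), (4,5), (5,4)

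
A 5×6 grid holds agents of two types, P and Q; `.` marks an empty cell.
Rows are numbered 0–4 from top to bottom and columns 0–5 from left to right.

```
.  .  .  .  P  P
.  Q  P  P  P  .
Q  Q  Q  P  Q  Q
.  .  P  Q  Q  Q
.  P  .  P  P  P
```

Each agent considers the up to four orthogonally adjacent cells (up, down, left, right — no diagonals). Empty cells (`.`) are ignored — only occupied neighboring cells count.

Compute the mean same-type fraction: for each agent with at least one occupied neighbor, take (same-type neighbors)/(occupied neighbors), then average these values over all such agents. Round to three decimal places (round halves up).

Row 0: (0,4)P 2/2 · (0,5)P 1/1
Row 1: (1,1)Q 1/2 · (1,2)P 1/3 · (1,3)P 3/3 · (1,4)P 2/3
Row 2: (2,0)Q 1/1 · (2,1)Q 3/3 · (2,2)Q 1/4 · (2,3)P 1/4 · (2,4)Q 2/4 · (2,5)Q 2/2
Row 3: (3,2)P 0/2 · (3,3)Q 1/4 · (3,4)Q 3/4 · (3,5)Q 2/3
Row 4: (4,1)P — no occupied neighbors · (4,3)P 1/2 · (4,4)P 2/3 · (4,5)P 1/2
Sum over 19 agents: 2/2 + 1/1 + 1/2 + 1/3 + 3/3 + 2/3 + 1/1 + 3/3 + 1/4 + 1/4 + 2/4 + 2/2 + 0/2 + 1/4 + 3/4 + 2/3 + 1/2 + 2/3 + 1/2 = 71/6; mean = 71/6 ÷ 19 = 71/114 = 0.622807… → 0.623.

0.623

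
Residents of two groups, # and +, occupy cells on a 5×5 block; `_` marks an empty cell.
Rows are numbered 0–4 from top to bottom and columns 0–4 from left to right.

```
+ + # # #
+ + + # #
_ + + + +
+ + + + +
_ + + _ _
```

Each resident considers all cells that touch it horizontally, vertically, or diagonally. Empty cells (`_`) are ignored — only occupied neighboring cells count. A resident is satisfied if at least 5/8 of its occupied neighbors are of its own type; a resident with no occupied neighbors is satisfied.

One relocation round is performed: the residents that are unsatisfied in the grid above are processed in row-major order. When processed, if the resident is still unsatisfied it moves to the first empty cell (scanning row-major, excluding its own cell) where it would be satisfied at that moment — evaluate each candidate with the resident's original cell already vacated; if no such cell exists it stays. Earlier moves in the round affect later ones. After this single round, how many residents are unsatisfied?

2

Initially unsatisfied (in order): (0,2), (1,3), (1,4), (2,4).
  (0,2): no empty cell satisfies it; stays.
  (1,3): no empty cell satisfies it; stays.
  (1,4): no empty cell satisfies it; stays.
  (2,4) → (2,0).
Resulting grid:
+ + # # #
+ + + # #
+ + + + _
+ + + + +
_ + + _ _
Unsatisfied now: (0,2), (1,3).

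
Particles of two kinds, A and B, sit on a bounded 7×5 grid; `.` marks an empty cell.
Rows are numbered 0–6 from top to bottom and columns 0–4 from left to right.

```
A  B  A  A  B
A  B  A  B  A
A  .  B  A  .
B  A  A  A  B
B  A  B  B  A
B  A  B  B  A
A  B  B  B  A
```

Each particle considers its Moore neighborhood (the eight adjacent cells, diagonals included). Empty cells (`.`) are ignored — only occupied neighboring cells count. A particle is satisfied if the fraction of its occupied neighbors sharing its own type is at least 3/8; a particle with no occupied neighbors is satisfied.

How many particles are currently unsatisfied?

11

(0,0)A 1/3 unhappy
(0,1)B 1/5 unhappy
(0,2)A 2/5 ok
(0,3)A 3/5 ok
(0,4)B 1/3 unhappy
(1,0)A 2/4 ok
(1,1)B 2/7 unhappy
(1,2)A 3/7 ok
(1,3)B 2/7 unhappy
(1,4)A 2/4 ok
(2,0)A 2/4 ok
(2,2)B 2/7 unhappy
(2,3)A 4/7 ok
(3,0)B 1/4 unhappy
(3,1)A 3/7 ok
(3,2)A 4/7 ok
(3,3)A 3/7 ok
(3,4)B 1/4 unhappy
(4,0)B 2/5 ok
(4,1)A 3/8 ok
(4,2)B 3/8 ok
(4,3)B 4/8 ok
(4,4)A 2/5 ok
(5,0)B 2/5 ok
(5,1)A 2/8 unhappy
(5,2)B 6/8 ok
(5,3)B 5/8 ok
(5,4)A 2/5 ok
(6,0)A 1/3 unhappy
(6,1)B 3/5 ok
(6,2)B 4/5 ok
(6,3)B 3/5 ok
(6,4)A 1/3 unhappy
Unsatisfied: (0,0), (0,1), (0,4), (1,1), (1,3), (2,2), (3,0), (3,4), (5,1), (6,0), (6,4) — 11 in total.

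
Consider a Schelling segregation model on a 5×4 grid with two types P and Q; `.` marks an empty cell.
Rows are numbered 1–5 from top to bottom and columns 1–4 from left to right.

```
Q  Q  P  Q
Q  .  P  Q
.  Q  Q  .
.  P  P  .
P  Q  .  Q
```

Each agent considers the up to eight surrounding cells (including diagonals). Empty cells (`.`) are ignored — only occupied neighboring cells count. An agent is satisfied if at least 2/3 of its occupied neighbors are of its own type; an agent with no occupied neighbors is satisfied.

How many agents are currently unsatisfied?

Row 1: (1,1)Q 2/2 satisfied · (1,2)Q 2/4 not · (1,3)P 1/4 not · (1,4)Q 1/3 not
Row 2: (2,1)Q 3/3 satisfied · (2,3)P 1/6 not · (2,4)Q 2/4 not
Row 3: (3,2)Q 2/5 not · (3,3)Q 2/5 not
Row 4: (4,2)P 2/5 not · (4,3)P 1/5 not
Row 5: (5,1)P 1/2 not · (5,2)Q 0/3 not · (5,4)Q 0/1 not
Unsatisfied: (1,2), (1,3), (1,4), (2,3), (2,4), (3,2), (3,3), (4,2), (4,3), (5,1), (5,2), (5,4) — 12 in total.

12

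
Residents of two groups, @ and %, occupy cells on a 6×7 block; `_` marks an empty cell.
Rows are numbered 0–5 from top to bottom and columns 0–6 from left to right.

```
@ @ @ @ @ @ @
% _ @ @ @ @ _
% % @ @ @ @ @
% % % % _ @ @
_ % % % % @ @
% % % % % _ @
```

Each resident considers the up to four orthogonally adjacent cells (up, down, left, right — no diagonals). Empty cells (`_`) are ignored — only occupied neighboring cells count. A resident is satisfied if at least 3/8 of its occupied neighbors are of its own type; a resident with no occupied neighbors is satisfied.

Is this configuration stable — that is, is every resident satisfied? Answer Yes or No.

Yes

(0,0)@ 1/2 ok
(0,1)@ 2/2 ok
(0,2)@ 3/3 ok
(0,3)@ 3/3 ok
(0,4)@ 3/3 ok
(0,5)@ 3/3 ok
(0,6)@ 1/1 ok
(1,0)% 1/2 ok
(1,2)@ 3/3 ok
(1,3)@ 4/4 ok
(1,4)@ 4/4 ok
(1,5)@ 3/3 ok
(2,0)% 3/3 ok
(2,1)% 2/3 ok
(2,2)@ 2/4 ok
(2,3)@ 3/4 ok
(2,4)@ 3/3 ok
(2,5)@ 4/4 ok
(2,6)@ 2/2 ok
(3,0)% 2/2 ok
(3,1)% 4/4 ok
(3,2)% 3/4 ok
(3,3)% 2/3 ok
(3,5)@ 3/3 ok
(3,6)@ 3/3 ok
(4,1)% 3/3 ok
(4,2)% 4/4 ok
(4,3)% 4/4 ok
(4,4)% 2/3 ok
(4,5)@ 2/3 ok
(4,6)@ 3/3 ok
(5,0)% 1/1 ok
(5,1)% 3/3 ok
(5,2)% 3/3 ok
(5,3)% 3/3 ok
(5,4)% 2/2 ok
(5,6)@ 1/1 ok
All meet the threshold, so the configuration is stable.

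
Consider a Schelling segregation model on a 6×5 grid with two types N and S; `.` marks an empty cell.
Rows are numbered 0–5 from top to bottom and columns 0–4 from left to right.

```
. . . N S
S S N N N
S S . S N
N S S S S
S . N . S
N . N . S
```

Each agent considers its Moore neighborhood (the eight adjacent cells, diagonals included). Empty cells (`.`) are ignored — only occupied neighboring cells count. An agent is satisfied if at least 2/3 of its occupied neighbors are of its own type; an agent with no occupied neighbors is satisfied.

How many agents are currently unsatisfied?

Row 0: (0,3)N 3/4 satisfied · (0,4)S 0/3 not
Row 1: (1,0)S 3/3 satisfied · (1,1)S 3/4 satisfied · (1,2)N 2/5 not · (1,3)N 4/6 satisfied · (1,4)N 3/5 not
Row 2: (2,0)S 4/5 satisfied · (2,1)S 5/7 satisfied · (2,3)S 3/7 not · (2,4)N 2/5 not
Row 3: (3,0)N 0/4 not · (3,1)S 4/6 satisfied · (3,2)S 4/5 satisfied · (3,3)S 4/6 satisfied · (3,4)S 3/4 satisfied
Row 4: (4,0)S 1/3 not · (4,2)N 1/4 not · (4,4)S 3/3 satisfied
Row 5: (5,0)N 0/1 not · (5,2)N 1/1 satisfied · (5,4)S 1/1 satisfied
Unsatisfied: (0,4), (1,2), (1,4), (2,3), (2,4), (3,0), (4,0), (4,2), (5,0) — 9 in total.

9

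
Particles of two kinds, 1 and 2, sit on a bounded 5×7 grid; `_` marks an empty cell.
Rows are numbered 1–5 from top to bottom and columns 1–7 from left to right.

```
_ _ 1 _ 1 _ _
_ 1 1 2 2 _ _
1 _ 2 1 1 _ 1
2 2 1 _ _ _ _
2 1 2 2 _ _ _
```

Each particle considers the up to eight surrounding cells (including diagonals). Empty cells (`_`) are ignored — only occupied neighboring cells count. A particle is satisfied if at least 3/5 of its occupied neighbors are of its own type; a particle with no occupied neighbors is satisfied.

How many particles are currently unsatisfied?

13

Row 1: (1,3)1 2/3 satisfied · (1,5)1 0/2 not
Row 2: (2,2)1 3/4 satisfied · (2,3)1 3/5 satisfied · (2,4)2 2/7 not · (2,5)2 1/4 not
Row 3: (3,1)1 1/3 not · (3,3)2 2/6 not · (3,4)1 3/6 not · (3,5)1 1/3 not · (3,7)1 0/0 satisfied
Row 4: (4,1)2 2/4 not · (4,2)2 4/7 not · (4,3)1 2/6 not
Row 5: (5,1)2 2/3 satisfied · (5,2)1 1/5 not · (5,3)2 2/4 not · (5,4)2 1/2 not
Unsatisfied: (1,5), (2,4), (2,5), (3,1), (3,3), (3,4), (3,5), (4,1), (4,2), (4,3), (5,2), (5,3), (5,4) — 13 in total.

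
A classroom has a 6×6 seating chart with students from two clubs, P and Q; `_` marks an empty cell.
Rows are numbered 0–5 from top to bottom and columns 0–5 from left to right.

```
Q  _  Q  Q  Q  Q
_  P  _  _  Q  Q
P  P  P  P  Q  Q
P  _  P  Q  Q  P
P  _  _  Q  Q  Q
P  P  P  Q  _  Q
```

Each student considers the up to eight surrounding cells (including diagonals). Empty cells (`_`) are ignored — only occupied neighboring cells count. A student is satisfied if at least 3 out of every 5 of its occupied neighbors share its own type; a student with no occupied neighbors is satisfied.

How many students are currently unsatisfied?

Row 0: (0,0)Q 0/1 ✗ · (0,2)Q 1/2 ✗ · (0,3)Q 3/3 ✓ · (0,4)Q 4/4 ✓ · (0,5)Q 3/3 ✓
Row 1: (1,1)P 3/5 ✓ · (1,4)Q 6/7 ✓ · (1,5)Q 5/5 ✓
Row 2: (2,0)P 3/3 ✓ · (2,1)P 5/5 ✓ · (2,2)P 4/5 ✓ · (2,3)P 2/6 ✗ · (2,4)Q 5/7 ✓ · (2,5)Q 4/5 ✓
Row 3: (3,0)P 3/3 ✓ · (3,2)P 3/5 ✓ · (3,3)Q 4/7 ✗ · (3,4)Q 6/8 ✓ · (3,5)P 0/5 ✗
Row 4: (4,0)P 3/3 ✓ · (4,3)Q 4/6 ✓ · (4,4)Q 6/7 ✓ · (4,5)Q 3/4 ✓
Row 5: (5,0)P 2/2 ✓ · (5,1)P 3/3 ✓ · (5,2)P 1/3 ✗ · (5,3)Q 2/3 ✓ · (5,5)Q 2/2 ✓
Unsatisfied: (0,0), (0,2), (2,3), (3,3), (3,5), (5,2) — 6 in total.

6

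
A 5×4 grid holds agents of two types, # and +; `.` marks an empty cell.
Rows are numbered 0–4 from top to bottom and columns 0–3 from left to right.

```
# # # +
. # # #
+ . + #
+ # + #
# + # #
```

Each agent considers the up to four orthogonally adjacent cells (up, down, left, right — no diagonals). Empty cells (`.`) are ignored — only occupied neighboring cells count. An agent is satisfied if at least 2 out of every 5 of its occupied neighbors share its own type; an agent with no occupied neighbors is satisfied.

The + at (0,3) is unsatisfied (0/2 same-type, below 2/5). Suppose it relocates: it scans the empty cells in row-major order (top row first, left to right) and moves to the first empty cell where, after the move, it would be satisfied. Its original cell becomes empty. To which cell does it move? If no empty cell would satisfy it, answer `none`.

(2,1)

Vacating (0,3). Empty cells in order:
  (1,0): 1/3 same-type → still unsatisfied.
  (2,1): 2/4 same-type → satisfied — stop here.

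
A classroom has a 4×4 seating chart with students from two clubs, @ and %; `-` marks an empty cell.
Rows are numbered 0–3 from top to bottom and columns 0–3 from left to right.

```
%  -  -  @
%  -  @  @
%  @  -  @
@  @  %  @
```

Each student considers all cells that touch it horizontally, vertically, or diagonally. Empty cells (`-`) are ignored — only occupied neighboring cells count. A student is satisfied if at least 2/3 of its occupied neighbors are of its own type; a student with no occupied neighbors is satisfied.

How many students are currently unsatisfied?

(0,0)% 1/1 satisfied
(0,3)@ 2/2 satisfied
(1,0)% 2/3 satisfied
(1,2)@ 4/4 satisfied
(1,3)@ 3/3 satisfied
(2,0)% 1/4 not
(2,1)@ 3/6 not
(2,3)@ 3/4 satisfied
(3,0)@ 2/3 satisfied
(3,1)@ 2/4 not
(3,2)% 0/4 not
(3,3)@ 1/2 not
Unsatisfied: (2,0), (2,1), (3,1), (3,2), (3,3) — 5 in total.

5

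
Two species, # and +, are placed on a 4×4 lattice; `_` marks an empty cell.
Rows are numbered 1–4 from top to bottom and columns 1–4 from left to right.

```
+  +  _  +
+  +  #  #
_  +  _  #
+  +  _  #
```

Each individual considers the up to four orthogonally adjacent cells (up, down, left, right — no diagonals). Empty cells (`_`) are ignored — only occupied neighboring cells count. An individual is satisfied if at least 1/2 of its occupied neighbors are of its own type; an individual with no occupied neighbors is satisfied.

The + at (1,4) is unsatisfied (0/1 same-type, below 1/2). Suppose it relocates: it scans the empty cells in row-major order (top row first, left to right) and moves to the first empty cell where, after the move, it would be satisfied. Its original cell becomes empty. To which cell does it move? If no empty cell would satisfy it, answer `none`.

Vacating (1,4). Empty cells in order:
  (1,3): 1/2 same-type → satisfied — stop here.

(1,3)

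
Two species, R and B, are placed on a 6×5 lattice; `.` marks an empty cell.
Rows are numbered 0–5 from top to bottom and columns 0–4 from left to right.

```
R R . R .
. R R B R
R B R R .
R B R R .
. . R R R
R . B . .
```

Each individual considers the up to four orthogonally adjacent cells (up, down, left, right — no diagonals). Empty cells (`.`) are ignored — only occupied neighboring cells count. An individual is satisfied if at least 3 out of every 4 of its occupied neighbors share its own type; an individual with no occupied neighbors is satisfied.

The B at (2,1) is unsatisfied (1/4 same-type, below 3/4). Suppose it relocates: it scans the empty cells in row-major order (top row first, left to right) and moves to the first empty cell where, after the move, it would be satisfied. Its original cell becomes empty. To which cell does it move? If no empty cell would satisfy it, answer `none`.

Vacating (2,1). Empty cells in order:
  (0,2): 0/3 same-type → still unsatisfied.
  (0,4): 0/2 same-type → still unsatisfied.
  (1,0): 0/3 same-type → still unsatisfied.
  (2,4): 0/2 same-type → still unsatisfied.
  (3,4): 0/2 same-type → still unsatisfied.
  (4,0): 0/2 same-type → still unsatisfied.
  (4,1): 1/2 same-type → still unsatisfied.
  (5,1): 1/2 same-type → still unsatisfied.
  (5,3): 1/2 same-type → still unsatisfied.
  (5,4): 0/1 same-type → still unsatisfied.

none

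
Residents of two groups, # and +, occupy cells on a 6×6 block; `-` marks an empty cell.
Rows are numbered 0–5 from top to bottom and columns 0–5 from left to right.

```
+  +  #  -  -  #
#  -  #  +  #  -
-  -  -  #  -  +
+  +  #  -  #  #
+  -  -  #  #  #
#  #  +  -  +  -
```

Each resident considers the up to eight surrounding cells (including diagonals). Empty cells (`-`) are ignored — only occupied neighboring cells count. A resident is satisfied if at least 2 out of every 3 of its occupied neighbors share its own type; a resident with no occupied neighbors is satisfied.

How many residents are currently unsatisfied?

(0,0)+ 1/2 unhappy
(0,1)+ 1/4 unhappy
(0,2)# 1/3 unhappy
(0,5)# 1/1 ok
(1,0)# 0/2 unhappy
(1,2)# 2/4 unhappy
(1,3)+ 0/4 unhappy
(1,4)# 2/4 unhappy
(2,3)# 4/5 ok
(2,5)+ 0/3 unhappy
(3,0)+ 2/2 ok
(3,1)+ 2/3 ok
(3,2)# 2/3 ok
(3,4)# 5/6 ok
(3,5)# 3/4 ok
(4,0)+ 2/4 unhappy
(4,3)# 3/5 unhappy
(4,4)# 4/5 ok
(4,5)# 3/4 ok
(5,0)# 1/2 unhappy
(5,1)# 1/3 unhappy
(5,2)+ 0/2 unhappy
(5,4)+ 0/3 unhappy
Unsatisfied: (0,0), (0,1), (0,2), (1,0), (1,2), (1,3), (1,4), (2,5), (4,0), (4,3), (5,0), (5,1), (5,2), (5,4) — 14 in total.

14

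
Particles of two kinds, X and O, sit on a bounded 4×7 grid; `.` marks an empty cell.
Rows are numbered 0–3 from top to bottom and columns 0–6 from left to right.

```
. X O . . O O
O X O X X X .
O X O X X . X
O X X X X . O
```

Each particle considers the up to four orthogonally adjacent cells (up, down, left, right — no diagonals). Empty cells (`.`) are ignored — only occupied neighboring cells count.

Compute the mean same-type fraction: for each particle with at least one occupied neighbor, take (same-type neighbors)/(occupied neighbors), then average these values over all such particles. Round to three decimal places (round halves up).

Row 0: (0,1)X 1/2 · (0,2)O 1/2 · (0,5)O 1/2 · (0,6)O 1/1
Row 1: (1,0)O 1/2 · (1,1)X 2/4 · (1,2)O 2/4 · (1,3)X 2/3 · (1,4)X 3/3 · (1,5)X 1/2
Row 2: (2,0)O 2/3 · (2,1)X 2/4 · (2,2)O 1/4 · (2,3)X 3/4 · (2,4)X 3/3 · (2,6)X 0/1
Row 3: (3,0)O 1/2 · (3,1)X 2/3 · (3,2)X 2/3 · (3,3)X 3/3 · (3,4)X 2/2 · (3,6)O 0/1
Sum over 22 particles: 1/2 + 1/2 + 1/2 + 1/1 + 1/2 + 2/4 + 2/4 + 2/3 + 3/3 + 1/2 + 2/3 + 2/4 + 1/4 + 3/4 + 3/3 + 0/1 + 1/2 + 2/3 + 2/3 + 3/3 + 2/2 + 0/1 = 79/6; mean = 79/6 ÷ 22 = 79/132 = 0.598484… → 0.598.

0.598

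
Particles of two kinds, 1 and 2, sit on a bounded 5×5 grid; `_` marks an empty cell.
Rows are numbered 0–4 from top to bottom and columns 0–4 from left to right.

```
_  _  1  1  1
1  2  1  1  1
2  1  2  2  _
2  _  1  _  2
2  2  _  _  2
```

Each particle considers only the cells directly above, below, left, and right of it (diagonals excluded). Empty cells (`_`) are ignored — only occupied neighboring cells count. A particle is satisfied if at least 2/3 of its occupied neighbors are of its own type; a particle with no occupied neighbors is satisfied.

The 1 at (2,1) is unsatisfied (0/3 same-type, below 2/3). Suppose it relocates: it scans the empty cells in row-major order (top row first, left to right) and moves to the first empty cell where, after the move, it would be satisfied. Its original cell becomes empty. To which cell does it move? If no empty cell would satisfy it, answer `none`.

(0,0)

Vacating (2,1). Empty cells in order:
  (0,0): 1/1 same-type → satisfied — stop here.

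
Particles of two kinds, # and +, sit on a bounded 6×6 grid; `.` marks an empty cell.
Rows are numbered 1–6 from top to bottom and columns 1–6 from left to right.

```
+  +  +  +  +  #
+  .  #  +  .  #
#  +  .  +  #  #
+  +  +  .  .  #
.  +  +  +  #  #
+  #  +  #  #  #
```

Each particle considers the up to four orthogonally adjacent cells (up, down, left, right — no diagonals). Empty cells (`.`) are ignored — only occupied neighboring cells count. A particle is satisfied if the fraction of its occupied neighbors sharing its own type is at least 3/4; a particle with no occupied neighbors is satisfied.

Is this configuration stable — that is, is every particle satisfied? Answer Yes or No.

No

Row 1: (1,1)+ 2/2 ok · (1,2)+ 2/2 ok · (1,3)+ 2/3 unhappy · (1,4)+ 3/3 ok · (1,5)+ 1/2 unhappy · (1,6)# 1/2 unhappy
Row 2: (2,1)+ 1/2 unhappy · (2,3)# 0/2 unhappy · (2,4)+ 2/3 unhappy · (2,6)# 2/2 ok
Row 3: (3,1)# 0/3 unhappy · (3,2)+ 1/2 unhappy · (3,4)+ 1/2 unhappy · (3,5)# 1/2 unhappy · (3,6)# 3/3 ok
Row 4: (4,1)+ 1/2 unhappy · (4,2)+ 4/4 ok · (4,3)+ 2/2 ok · (4,6)# 2/2 ok
Row 5: (5,2)+ 2/3 unhappy · (5,3)+ 4/4 ok · (5,4)+ 1/3 unhappy · (5,5)# 2/3 unhappy · (5,6)# 3/3 ok
Row 6: (6,1)+ 0/1 unhappy · (6,2)# 0/3 unhappy · (6,3)+ 1/3 unhappy · (6,4)# 1/3 unhappy · (6,5)# 3/3 ok · (6,6)# 2/2 ok
For instance (1,3) has only 2/3 same-type neighbors, below 3/4.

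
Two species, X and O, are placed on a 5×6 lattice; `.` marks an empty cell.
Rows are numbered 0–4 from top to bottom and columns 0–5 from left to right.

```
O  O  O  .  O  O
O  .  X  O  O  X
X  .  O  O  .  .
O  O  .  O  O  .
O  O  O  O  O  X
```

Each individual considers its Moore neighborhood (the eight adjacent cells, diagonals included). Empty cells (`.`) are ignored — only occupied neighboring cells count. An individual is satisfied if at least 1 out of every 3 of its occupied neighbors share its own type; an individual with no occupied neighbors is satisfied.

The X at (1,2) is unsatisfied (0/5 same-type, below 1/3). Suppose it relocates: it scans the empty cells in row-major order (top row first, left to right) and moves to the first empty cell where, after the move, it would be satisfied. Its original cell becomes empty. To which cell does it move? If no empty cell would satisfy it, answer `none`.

Vacating (1,2). Empty cells in order:
  (0,3): 0/4 same-type → still unsatisfied.
  (1,1): 1/6 same-type → still unsatisfied.
  (2,1): 1/5 same-type → still unsatisfied.
  (2,4): 1/6 same-type → still unsatisfied.
  (2,5): 1/3 same-type → satisfied — stop here.

(2,5)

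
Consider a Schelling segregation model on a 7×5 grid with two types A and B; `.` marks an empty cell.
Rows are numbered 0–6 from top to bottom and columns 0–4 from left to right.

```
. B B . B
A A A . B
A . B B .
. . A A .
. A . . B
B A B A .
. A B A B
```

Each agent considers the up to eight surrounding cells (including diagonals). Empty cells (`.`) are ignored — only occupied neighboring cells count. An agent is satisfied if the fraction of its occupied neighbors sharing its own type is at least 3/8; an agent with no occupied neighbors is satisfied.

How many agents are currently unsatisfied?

13

(0,1)B 1/4 unhappy
(0,2)B 1/3 unhappy
(0,4)B 1/1 ok
(1,0)A 2/3 ok
(1,1)A 3/6 ok
(1,2)A 1/5 unhappy
(1,4)B 2/2 ok
(2,0)A 2/2 ok
(2,2)B 1/5 unhappy
(2,3)B 2/5 ok
(3,2)A 2/4 ok
(3,3)A 1/4 unhappy
(4,1)A 2/4 ok
(4,4)B 0/2 unhappy
(5,0)B 0/3 unhappy
(5,1)A 2/5 ok
(5,2)B 1/6 unhappy
(5,3)A 1/5 unhappy
(6,1)A 1/4 unhappy
(6,2)B 1/5 unhappy
(6,3)A 1/4 unhappy
(6,4)B 0/2 unhappy
Unsatisfied: (0,1), (0,2), (1,2), (2,2), (3,3), (4,4), (5,0), (5,2), (5,3), (6,1), (6,2), (6,3), (6,4) — 13 in total.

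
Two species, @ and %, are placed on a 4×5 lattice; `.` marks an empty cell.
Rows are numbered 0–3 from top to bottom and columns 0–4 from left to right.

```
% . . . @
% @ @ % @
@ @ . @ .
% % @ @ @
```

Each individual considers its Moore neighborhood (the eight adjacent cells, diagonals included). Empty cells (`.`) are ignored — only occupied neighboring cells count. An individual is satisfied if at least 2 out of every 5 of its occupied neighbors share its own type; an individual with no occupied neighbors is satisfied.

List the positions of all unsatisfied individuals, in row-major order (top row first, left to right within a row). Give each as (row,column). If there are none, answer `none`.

(1,0), (1,3), (3,0), (3,1)

Row 0: (0,0)% 1/2 ✓ · (0,4)@ 1/2 ✓
Row 1: (1,0)% 1/4 ✗ · (1,1)@ 3/5 ✓ · (1,2)@ 3/4 ✓ · (1,3)% 0/4 ✗ · (1,4)@ 2/3 ✓
Row 2: (2,0)@ 2/5 ✓ · (2,1)@ 4/7 ✓ · (2,3)@ 5/6 ✓
Row 3: (3,0)% 1/3 ✗ · (3,1)% 1/4 ✗ · (3,2)@ 3/4 ✓ · (3,3)@ 3/3 ✓ · (3,4)@ 2/2 ✓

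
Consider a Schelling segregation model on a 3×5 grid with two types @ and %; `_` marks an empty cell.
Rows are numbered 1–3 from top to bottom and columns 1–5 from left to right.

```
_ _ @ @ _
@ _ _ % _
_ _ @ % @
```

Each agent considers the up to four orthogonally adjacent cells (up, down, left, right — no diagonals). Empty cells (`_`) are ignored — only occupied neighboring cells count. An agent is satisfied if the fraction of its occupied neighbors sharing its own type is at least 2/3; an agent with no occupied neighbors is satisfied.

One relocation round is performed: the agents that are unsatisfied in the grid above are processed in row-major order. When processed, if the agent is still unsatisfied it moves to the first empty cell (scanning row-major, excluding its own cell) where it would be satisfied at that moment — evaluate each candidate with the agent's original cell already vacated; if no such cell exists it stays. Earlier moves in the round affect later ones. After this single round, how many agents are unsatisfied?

0

Initially unsatisfied (in order): (1,4), (2,4), (3,3), (3,4), (3,5).
  (1,4) → (1,1).
  (2,4): now satisfied by earlier moves; stays.
  (3,3) → (1,2).
  (3,4) → (1,5).
  (3,5): now satisfied by earlier moves; stays.
Resulting grid:
@ @ @ _ %
@ _ _ % _
_ _ _ _ @
All satisfied now.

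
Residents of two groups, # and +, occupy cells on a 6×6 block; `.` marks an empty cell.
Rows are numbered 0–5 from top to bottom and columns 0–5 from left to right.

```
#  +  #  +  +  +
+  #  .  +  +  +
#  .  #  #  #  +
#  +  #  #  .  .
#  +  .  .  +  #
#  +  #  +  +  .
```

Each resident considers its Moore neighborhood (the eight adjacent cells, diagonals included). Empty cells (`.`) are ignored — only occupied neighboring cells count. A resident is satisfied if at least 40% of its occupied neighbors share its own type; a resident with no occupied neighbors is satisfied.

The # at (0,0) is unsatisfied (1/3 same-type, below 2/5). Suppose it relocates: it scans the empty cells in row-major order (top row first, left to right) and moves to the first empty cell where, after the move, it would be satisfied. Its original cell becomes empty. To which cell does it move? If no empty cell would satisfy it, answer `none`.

Vacating (0,0). Empty cells in order:
  (1,2): 4/7 same-type → satisfied — stop here.

(1,2)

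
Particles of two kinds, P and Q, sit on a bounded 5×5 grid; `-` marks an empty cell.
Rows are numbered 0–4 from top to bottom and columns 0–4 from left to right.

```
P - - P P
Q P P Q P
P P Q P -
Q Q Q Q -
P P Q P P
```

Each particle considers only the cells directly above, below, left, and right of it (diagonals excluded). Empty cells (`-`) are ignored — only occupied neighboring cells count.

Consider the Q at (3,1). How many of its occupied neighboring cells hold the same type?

Occupied neighbors of (3,1): (2,1)=P, (4,1)=P, (3,0)=Q, (3,2)=Q.
Same type (Q): 2 of 4.

2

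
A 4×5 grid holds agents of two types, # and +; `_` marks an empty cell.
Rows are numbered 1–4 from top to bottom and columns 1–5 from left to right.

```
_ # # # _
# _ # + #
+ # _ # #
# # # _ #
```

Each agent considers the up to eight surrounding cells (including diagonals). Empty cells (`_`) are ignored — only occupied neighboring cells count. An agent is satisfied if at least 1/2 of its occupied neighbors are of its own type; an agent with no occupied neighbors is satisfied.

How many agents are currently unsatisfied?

2

(1,2)# 3/3 ok
(1,3)# 3/4 ok
(1,4)# 3/4 ok
(2,1)# 2/3 ok
(2,3)# 5/6 ok
(2,4)+ 0/6 unhappy
(2,5)# 3/4 ok
(3,1)+ 0/4 unhappy
(3,2)# 5/6 ok
(3,4)# 5/6 ok
(3,5)# 3/4 ok
(4,1)# 2/3 ok
(4,2)# 3/4 ok
(4,3)# 3/3 ok
(4,5)# 2/2 ok
Unsatisfied: (2,4), (3,1) — 2 in total.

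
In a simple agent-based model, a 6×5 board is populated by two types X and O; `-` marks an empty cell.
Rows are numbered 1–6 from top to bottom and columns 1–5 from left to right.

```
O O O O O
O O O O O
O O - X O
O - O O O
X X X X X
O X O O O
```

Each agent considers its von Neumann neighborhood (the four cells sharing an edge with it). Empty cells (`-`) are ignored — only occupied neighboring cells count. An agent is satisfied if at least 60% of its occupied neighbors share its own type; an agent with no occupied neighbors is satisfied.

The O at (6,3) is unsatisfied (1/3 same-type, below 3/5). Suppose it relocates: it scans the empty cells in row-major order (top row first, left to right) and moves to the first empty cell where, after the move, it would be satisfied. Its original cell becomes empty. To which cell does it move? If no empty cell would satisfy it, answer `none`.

(3,3)

Vacating (6,3). Empty cells in order:
  (3,3): 3/4 same-type → satisfied — stop here.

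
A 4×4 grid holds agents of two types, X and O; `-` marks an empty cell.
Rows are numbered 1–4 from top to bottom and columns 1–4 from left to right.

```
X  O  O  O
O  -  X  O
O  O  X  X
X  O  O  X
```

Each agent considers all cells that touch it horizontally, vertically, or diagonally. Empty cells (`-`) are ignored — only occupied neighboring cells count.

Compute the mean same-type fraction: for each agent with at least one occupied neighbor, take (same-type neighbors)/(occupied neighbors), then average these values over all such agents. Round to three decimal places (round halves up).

Row 1: (1,1)X 0/2 · (1,2)O 2/4 · (1,3)O 3/4 · (1,4)O 2/3
Row 2: (2,1)O 3/4 · (2,3)X 2/7 · (2,4)O 2/5
Row 3: (3,1)O 3/4 · (3,2)O 4/7 · (3,3)X 3/7 · (3,4)X 3/5
Row 4: (4,1)X 0/3 · (4,2)O 3/5 · (4,3)O 2/5 · (4,4)X 2/3
Sum over 15 agents: 0/2 + 2/4 + 3/4 + 2/3 + 3/4 + 2/7 + 2/5 + 3/4 + 4/7 + 3/7 + 3/5 + 0/3 + 3/5 + 2/5 + 2/3 = 619/84; mean = 619/84 ÷ 15 = 619/1260 = 0.491269… → 0.491.

0.491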